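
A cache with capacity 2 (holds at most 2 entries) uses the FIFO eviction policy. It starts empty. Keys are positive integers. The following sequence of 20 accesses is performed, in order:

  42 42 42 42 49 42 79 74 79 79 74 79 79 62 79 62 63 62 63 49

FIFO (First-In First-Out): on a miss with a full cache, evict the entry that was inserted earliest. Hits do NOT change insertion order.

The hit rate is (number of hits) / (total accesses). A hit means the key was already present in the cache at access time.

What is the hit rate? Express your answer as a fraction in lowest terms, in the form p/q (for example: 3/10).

Answer: 11/20

Derivation:
FIFO simulation (capacity=2):
  1. access 42: MISS. Cache (old->new): [42]
  2. access 42: HIT. Cache (old->new): [42]
  3. access 42: HIT. Cache (old->new): [42]
  4. access 42: HIT. Cache (old->new): [42]
  5. access 49: MISS. Cache (old->new): [42 49]
  6. access 42: HIT. Cache (old->new): [42 49]
  7. access 79: MISS, evict 42. Cache (old->new): [49 79]
  8. access 74: MISS, evict 49. Cache (old->new): [79 74]
  9. access 79: HIT. Cache (old->new): [79 74]
  10. access 79: HIT. Cache (old->new): [79 74]
  11. access 74: HIT. Cache (old->new): [79 74]
  12. access 79: HIT. Cache (old->new): [79 74]
  13. access 79: HIT. Cache (old->new): [79 74]
  14. access 62: MISS, evict 79. Cache (old->new): [74 62]
  15. access 79: MISS, evict 74. Cache (old->new): [62 79]
  16. access 62: HIT. Cache (old->new): [62 79]
  17. access 63: MISS, evict 62. Cache (old->new): [79 63]
  18. access 62: MISS, evict 79. Cache (old->new): [63 62]
  19. access 63: HIT. Cache (old->new): [63 62]
  20. access 49: MISS, evict 63. Cache (old->new): [62 49]
Total: 11 hits, 9 misses, 7 evictions

Hit rate = 11/20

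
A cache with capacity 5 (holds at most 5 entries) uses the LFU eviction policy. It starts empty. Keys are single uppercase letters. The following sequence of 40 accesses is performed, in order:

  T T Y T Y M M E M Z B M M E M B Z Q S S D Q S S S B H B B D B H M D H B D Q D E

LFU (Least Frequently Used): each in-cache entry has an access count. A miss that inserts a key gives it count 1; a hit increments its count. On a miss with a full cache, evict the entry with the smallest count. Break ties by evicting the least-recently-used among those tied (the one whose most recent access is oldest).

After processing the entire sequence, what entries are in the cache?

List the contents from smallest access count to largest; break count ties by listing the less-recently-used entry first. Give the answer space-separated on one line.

LFU simulation (capacity=5):
  1. access T: MISS. Cache: [T(c=1)]
  2. access T: HIT, count now 2. Cache: [T(c=2)]
  3. access Y: MISS. Cache: [Y(c=1) T(c=2)]
  4. access T: HIT, count now 3. Cache: [Y(c=1) T(c=3)]
  5. access Y: HIT, count now 2. Cache: [Y(c=2) T(c=3)]
  6. access M: MISS. Cache: [M(c=1) Y(c=2) T(c=3)]
  7. access M: HIT, count now 2. Cache: [Y(c=2) M(c=2) T(c=3)]
  8. access E: MISS. Cache: [E(c=1) Y(c=2) M(c=2) T(c=3)]
  9. access M: HIT, count now 3. Cache: [E(c=1) Y(c=2) T(c=3) M(c=3)]
  10. access Z: MISS. Cache: [E(c=1) Z(c=1) Y(c=2) T(c=3) M(c=3)]
  11. access B: MISS, evict E(c=1). Cache: [Z(c=1) B(c=1) Y(c=2) T(c=3) M(c=3)]
  12. access M: HIT, count now 4. Cache: [Z(c=1) B(c=1) Y(c=2) T(c=3) M(c=4)]
  13. access M: HIT, count now 5. Cache: [Z(c=1) B(c=1) Y(c=2) T(c=3) M(c=5)]
  14. access E: MISS, evict Z(c=1). Cache: [B(c=1) E(c=1) Y(c=2) T(c=3) M(c=5)]
  15. access M: HIT, count now 6. Cache: [B(c=1) E(c=1) Y(c=2) T(c=3) M(c=6)]
  16. access B: HIT, count now 2. Cache: [E(c=1) Y(c=2) B(c=2) T(c=3) M(c=6)]
  17. access Z: MISS, evict E(c=1). Cache: [Z(c=1) Y(c=2) B(c=2) T(c=3) M(c=6)]
  18. access Q: MISS, evict Z(c=1). Cache: [Q(c=1) Y(c=2) B(c=2) T(c=3) M(c=6)]
  19. access S: MISS, evict Q(c=1). Cache: [S(c=1) Y(c=2) B(c=2) T(c=3) M(c=6)]
  20. access S: HIT, count now 2. Cache: [Y(c=2) B(c=2) S(c=2) T(c=3) M(c=6)]
  21. access D: MISS, evict Y(c=2). Cache: [D(c=1) B(c=2) S(c=2) T(c=3) M(c=6)]
  22. access Q: MISS, evict D(c=1). Cache: [Q(c=1) B(c=2) S(c=2) T(c=3) M(c=6)]
  23. access S: HIT, count now 3. Cache: [Q(c=1) B(c=2) T(c=3) S(c=3) M(c=6)]
  24. access S: HIT, count now 4. Cache: [Q(c=1) B(c=2) T(c=3) S(c=4) M(c=6)]
  25. access S: HIT, count now 5. Cache: [Q(c=1) B(c=2) T(c=3) S(c=5) M(c=6)]
  26. access B: HIT, count now 3. Cache: [Q(c=1) T(c=3) B(c=3) S(c=5) M(c=6)]
  27. access H: MISS, evict Q(c=1). Cache: [H(c=1) T(c=3) B(c=3) S(c=5) M(c=6)]
  28. access B: HIT, count now 4. Cache: [H(c=1) T(c=3) B(c=4) S(c=5) M(c=6)]
  29. access B: HIT, count now 5. Cache: [H(c=1) T(c=3) S(c=5) B(c=5) M(c=6)]
  30. access D: MISS, evict H(c=1). Cache: [D(c=1) T(c=3) S(c=5) B(c=5) M(c=6)]
  31. access B: HIT, count now 6. Cache: [D(c=1) T(c=3) S(c=5) M(c=6) B(c=6)]
  32. access H: MISS, evict D(c=1). Cache: [H(c=1) T(c=3) S(c=5) M(c=6) B(c=6)]
  33. access M: HIT, count now 7. Cache: [H(c=1) T(c=3) S(c=5) B(c=6) M(c=7)]
  34. access D: MISS, evict H(c=1). Cache: [D(c=1) T(c=3) S(c=5) B(c=6) M(c=7)]
  35. access H: MISS, evict D(c=1). Cache: [H(c=1) T(c=3) S(c=5) B(c=6) M(c=7)]
  36. access B: HIT, count now 7. Cache: [H(c=1) T(c=3) S(c=5) M(c=7) B(c=7)]
  37. access D: MISS, evict H(c=1). Cache: [D(c=1) T(c=3) S(c=5) M(c=7) B(c=7)]
  38. access Q: MISS, evict D(c=1). Cache: [Q(c=1) T(c=3) S(c=5) M(c=7) B(c=7)]
  39. access D: MISS, evict Q(c=1). Cache: [D(c=1) T(c=3) S(c=5) M(c=7) B(c=7)]
  40. access E: MISS, evict D(c=1). Cache: [E(c=1) T(c=3) S(c=5) M(c=7) B(c=7)]
Total: 19 hits, 21 misses, 16 evictions

Answer: E T S M B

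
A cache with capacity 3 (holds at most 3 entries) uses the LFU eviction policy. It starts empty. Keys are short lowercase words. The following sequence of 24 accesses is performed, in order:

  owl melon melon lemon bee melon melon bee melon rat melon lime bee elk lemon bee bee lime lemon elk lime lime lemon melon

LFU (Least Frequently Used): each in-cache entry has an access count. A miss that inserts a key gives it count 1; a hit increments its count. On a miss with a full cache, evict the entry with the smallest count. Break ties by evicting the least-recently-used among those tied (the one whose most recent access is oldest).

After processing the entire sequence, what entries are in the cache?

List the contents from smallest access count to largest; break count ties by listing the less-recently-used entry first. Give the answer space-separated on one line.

Answer: lemon bee melon

Derivation:
LFU simulation (capacity=3):
  1. access owl: MISS. Cache: [owl(c=1)]
  2. access melon: MISS. Cache: [owl(c=1) melon(c=1)]
  3. access melon: HIT, count now 2. Cache: [owl(c=1) melon(c=2)]
  4. access lemon: MISS. Cache: [owl(c=1) lemon(c=1) melon(c=2)]
  5. access bee: MISS, evict owl(c=1). Cache: [lemon(c=1) bee(c=1) melon(c=2)]
  6. access melon: HIT, count now 3. Cache: [lemon(c=1) bee(c=1) melon(c=3)]
  7. access melon: HIT, count now 4. Cache: [lemon(c=1) bee(c=1) melon(c=4)]
  8. access bee: HIT, count now 2. Cache: [lemon(c=1) bee(c=2) melon(c=4)]
  9. access melon: HIT, count now 5. Cache: [lemon(c=1) bee(c=2) melon(c=5)]
  10. access rat: MISS, evict lemon(c=1). Cache: [rat(c=1) bee(c=2) melon(c=5)]
  11. access melon: HIT, count now 6. Cache: [rat(c=1) bee(c=2) melon(c=6)]
  12. access lime: MISS, evict rat(c=1). Cache: [lime(c=1) bee(c=2) melon(c=6)]
  13. access bee: HIT, count now 3. Cache: [lime(c=1) bee(c=3) melon(c=6)]
  14. access elk: MISS, evict lime(c=1). Cache: [elk(c=1) bee(c=3) melon(c=6)]
  15. access lemon: MISS, evict elk(c=1). Cache: [lemon(c=1) bee(c=3) melon(c=6)]
  16. access bee: HIT, count now 4. Cache: [lemon(c=1) bee(c=4) melon(c=6)]
  17. access bee: HIT, count now 5. Cache: [lemon(c=1) bee(c=5) melon(c=6)]
  18. access lime: MISS, evict lemon(c=1). Cache: [lime(c=1) bee(c=5) melon(c=6)]
  19. access lemon: MISS, evict lime(c=1). Cache: [lemon(c=1) bee(c=5) melon(c=6)]
  20. access elk: MISS, evict lemon(c=1). Cache: [elk(c=1) bee(c=5) melon(c=6)]
  21. access lime: MISS, evict elk(c=1). Cache: [lime(c=1) bee(c=5) melon(c=6)]
  22. access lime: HIT, count now 2. Cache: [lime(c=2) bee(c=5) melon(c=6)]
  23. access lemon: MISS, evict lime(c=2). Cache: [lemon(c=1) bee(c=5) melon(c=6)]
  24. access melon: HIT, count now 7. Cache: [lemon(c=1) bee(c=5) melon(c=7)]
Total: 11 hits, 13 misses, 10 evictions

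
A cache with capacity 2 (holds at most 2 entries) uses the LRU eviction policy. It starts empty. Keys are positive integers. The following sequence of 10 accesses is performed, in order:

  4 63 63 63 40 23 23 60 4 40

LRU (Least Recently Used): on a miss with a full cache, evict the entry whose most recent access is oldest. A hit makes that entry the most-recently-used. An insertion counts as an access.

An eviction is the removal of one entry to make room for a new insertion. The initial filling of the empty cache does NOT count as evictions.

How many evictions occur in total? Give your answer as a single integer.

Answer: 5

Derivation:
LRU simulation (capacity=2):
  1. access 4: MISS. Cache (LRU->MRU): [4]
  2. access 63: MISS. Cache (LRU->MRU): [4 63]
  3. access 63: HIT. Cache (LRU->MRU): [4 63]
  4. access 63: HIT. Cache (LRU->MRU): [4 63]
  5. access 40: MISS, evict 4. Cache (LRU->MRU): [63 40]
  6. access 23: MISS, evict 63. Cache (LRU->MRU): [40 23]
  7. access 23: HIT. Cache (LRU->MRU): [40 23]
  8. access 60: MISS, evict 40. Cache (LRU->MRU): [23 60]
  9. access 4: MISS, evict 23. Cache (LRU->MRU): [60 4]
  10. access 40: MISS, evict 60. Cache (LRU->MRU): [4 40]
Total: 3 hits, 7 misses, 5 evictions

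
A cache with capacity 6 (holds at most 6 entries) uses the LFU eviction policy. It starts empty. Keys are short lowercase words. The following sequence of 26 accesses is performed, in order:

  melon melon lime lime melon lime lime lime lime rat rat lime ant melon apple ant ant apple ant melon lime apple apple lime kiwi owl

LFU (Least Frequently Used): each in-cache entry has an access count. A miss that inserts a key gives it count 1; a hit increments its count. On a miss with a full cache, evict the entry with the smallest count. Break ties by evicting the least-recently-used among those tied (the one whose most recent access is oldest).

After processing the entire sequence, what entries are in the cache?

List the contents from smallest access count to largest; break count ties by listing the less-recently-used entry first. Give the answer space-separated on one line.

LFU simulation (capacity=6):
  1. access melon: MISS. Cache: [melon(c=1)]
  2. access melon: HIT, count now 2. Cache: [melon(c=2)]
  3. access lime: MISS. Cache: [lime(c=1) melon(c=2)]
  4. access lime: HIT, count now 2. Cache: [melon(c=2) lime(c=2)]
  5. access melon: HIT, count now 3. Cache: [lime(c=2) melon(c=3)]
  6. access lime: HIT, count now 3. Cache: [melon(c=3) lime(c=3)]
  7. access lime: HIT, count now 4. Cache: [melon(c=3) lime(c=4)]
  8. access lime: HIT, count now 5. Cache: [melon(c=3) lime(c=5)]
  9. access lime: HIT, count now 6. Cache: [melon(c=3) lime(c=6)]
  10. access rat: MISS. Cache: [rat(c=1) melon(c=3) lime(c=6)]
  11. access rat: HIT, count now 2. Cache: [rat(c=2) melon(c=3) lime(c=6)]
  12. access lime: HIT, count now 7. Cache: [rat(c=2) melon(c=3) lime(c=7)]
  13. access ant: MISS. Cache: [ant(c=1) rat(c=2) melon(c=3) lime(c=7)]
  14. access melon: HIT, count now 4. Cache: [ant(c=1) rat(c=2) melon(c=4) lime(c=7)]
  15. access apple: MISS. Cache: [ant(c=1) apple(c=1) rat(c=2) melon(c=4) lime(c=7)]
  16. access ant: HIT, count now 2. Cache: [apple(c=1) rat(c=2) ant(c=2) melon(c=4) lime(c=7)]
  17. access ant: HIT, count now 3. Cache: [apple(c=1) rat(c=2) ant(c=3) melon(c=4) lime(c=7)]
  18. access apple: HIT, count now 2. Cache: [rat(c=2) apple(c=2) ant(c=3) melon(c=4) lime(c=7)]
  19. access ant: HIT, count now 4. Cache: [rat(c=2) apple(c=2) melon(c=4) ant(c=4) lime(c=7)]
  20. access melon: HIT, count now 5. Cache: [rat(c=2) apple(c=2) ant(c=4) melon(c=5) lime(c=7)]
  21. access lime: HIT, count now 8. Cache: [rat(c=2) apple(c=2) ant(c=4) melon(c=5) lime(c=8)]
  22. access apple: HIT, count now 3. Cache: [rat(c=2) apple(c=3) ant(c=4) melon(c=5) lime(c=8)]
  23. access apple: HIT, count now 4. Cache: [rat(c=2) ant(c=4) apple(c=4) melon(c=5) lime(c=8)]
  24. access lime: HIT, count now 9. Cache: [rat(c=2) ant(c=4) apple(c=4) melon(c=5) lime(c=9)]
  25. access kiwi: MISS. Cache: [kiwi(c=1) rat(c=2) ant(c=4) apple(c=4) melon(c=5) lime(c=9)]
  26. access owl: MISS, evict kiwi(c=1). Cache: [owl(c=1) rat(c=2) ant(c=4) apple(c=4) melon(c=5) lime(c=9)]
Total: 19 hits, 7 misses, 1 evictions

Answer: owl rat ant apple melon lime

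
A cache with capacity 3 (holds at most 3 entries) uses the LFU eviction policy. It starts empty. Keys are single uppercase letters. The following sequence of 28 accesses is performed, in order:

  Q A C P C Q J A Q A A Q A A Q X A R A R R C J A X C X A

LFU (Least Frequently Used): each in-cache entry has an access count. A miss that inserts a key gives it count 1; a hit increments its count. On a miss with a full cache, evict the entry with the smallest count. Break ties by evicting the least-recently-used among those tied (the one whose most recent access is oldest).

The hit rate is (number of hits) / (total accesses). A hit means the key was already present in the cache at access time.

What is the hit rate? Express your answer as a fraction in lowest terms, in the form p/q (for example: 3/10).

LFU simulation (capacity=3):
  1. access Q: MISS. Cache: [Q(c=1)]
  2. access A: MISS. Cache: [Q(c=1) A(c=1)]
  3. access C: MISS. Cache: [Q(c=1) A(c=1) C(c=1)]
  4. access P: MISS, evict Q(c=1). Cache: [A(c=1) C(c=1) P(c=1)]
  5. access C: HIT, count now 2. Cache: [A(c=1) P(c=1) C(c=2)]
  6. access Q: MISS, evict A(c=1). Cache: [P(c=1) Q(c=1) C(c=2)]
  7. access J: MISS, evict P(c=1). Cache: [Q(c=1) J(c=1) C(c=2)]
  8. access A: MISS, evict Q(c=1). Cache: [J(c=1) A(c=1) C(c=2)]
  9. access Q: MISS, evict J(c=1). Cache: [A(c=1) Q(c=1) C(c=2)]
  10. access A: HIT, count now 2. Cache: [Q(c=1) C(c=2) A(c=2)]
  11. access A: HIT, count now 3. Cache: [Q(c=1) C(c=2) A(c=3)]
  12. access Q: HIT, count now 2. Cache: [C(c=2) Q(c=2) A(c=3)]
  13. access A: HIT, count now 4. Cache: [C(c=2) Q(c=2) A(c=4)]
  14. access A: HIT, count now 5. Cache: [C(c=2) Q(c=2) A(c=5)]
  15. access Q: HIT, count now 3. Cache: [C(c=2) Q(c=3) A(c=5)]
  16. access X: MISS, evict C(c=2). Cache: [X(c=1) Q(c=3) A(c=5)]
  17. access A: HIT, count now 6. Cache: [X(c=1) Q(c=3) A(c=6)]
  18. access R: MISS, evict X(c=1). Cache: [R(c=1) Q(c=3) A(c=6)]
  19. access A: HIT, count now 7. Cache: [R(c=1) Q(c=3) A(c=7)]
  20. access R: HIT, count now 2. Cache: [R(c=2) Q(c=3) A(c=7)]
  21. access R: HIT, count now 3. Cache: [Q(c=3) R(c=3) A(c=7)]
  22. access C: MISS, evict Q(c=3). Cache: [C(c=1) R(c=3) A(c=7)]
  23. access J: MISS, evict C(c=1). Cache: [J(c=1) R(c=3) A(c=7)]
  24. access A: HIT, count now 8. Cache: [J(c=1) R(c=3) A(c=8)]
  25. access X: MISS, evict J(c=1). Cache: [X(c=1) R(c=3) A(c=8)]
  26. access C: MISS, evict X(c=1). Cache: [C(c=1) R(c=3) A(c=8)]
  27. access X: MISS, evict C(c=1). Cache: [X(c=1) R(c=3) A(c=8)]
  28. access A: HIT, count now 9. Cache: [X(c=1) R(c=3) A(c=9)]
Total: 13 hits, 15 misses, 12 evictions

Hit rate = 13/28

Answer: 13/28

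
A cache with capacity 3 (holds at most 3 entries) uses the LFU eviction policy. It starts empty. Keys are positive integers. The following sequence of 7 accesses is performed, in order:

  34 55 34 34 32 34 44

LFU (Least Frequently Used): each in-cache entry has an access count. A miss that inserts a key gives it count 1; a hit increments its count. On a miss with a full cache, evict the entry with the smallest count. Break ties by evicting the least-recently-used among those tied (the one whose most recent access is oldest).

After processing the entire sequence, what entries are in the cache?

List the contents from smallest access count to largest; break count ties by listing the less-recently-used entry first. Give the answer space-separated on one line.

Answer: 32 44 34

Derivation:
LFU simulation (capacity=3):
  1. access 34: MISS. Cache: [34(c=1)]
  2. access 55: MISS. Cache: [34(c=1) 55(c=1)]
  3. access 34: HIT, count now 2. Cache: [55(c=1) 34(c=2)]
  4. access 34: HIT, count now 3. Cache: [55(c=1) 34(c=3)]
  5. access 32: MISS. Cache: [55(c=1) 32(c=1) 34(c=3)]
  6. access 34: HIT, count now 4. Cache: [55(c=1) 32(c=1) 34(c=4)]
  7. access 44: MISS, evict 55(c=1). Cache: [32(c=1) 44(c=1) 34(c=4)]
Total: 3 hits, 4 misses, 1 evictions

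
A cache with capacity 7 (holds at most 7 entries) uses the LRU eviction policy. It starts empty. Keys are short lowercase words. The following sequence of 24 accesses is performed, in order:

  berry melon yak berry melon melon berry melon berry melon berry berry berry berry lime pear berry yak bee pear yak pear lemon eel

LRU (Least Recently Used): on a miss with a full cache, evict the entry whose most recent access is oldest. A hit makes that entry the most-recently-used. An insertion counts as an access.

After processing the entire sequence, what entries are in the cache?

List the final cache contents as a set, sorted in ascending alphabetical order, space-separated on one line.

Answer: bee berry eel lemon lime pear yak

Derivation:
LRU simulation (capacity=7):
  1. access berry: MISS. Cache (LRU->MRU): [berry]
  2. access melon: MISS. Cache (LRU->MRU): [berry melon]
  3. access yak: MISS. Cache (LRU->MRU): [berry melon yak]
  4. access berry: HIT. Cache (LRU->MRU): [melon yak berry]
  5. access melon: HIT. Cache (LRU->MRU): [yak berry melon]
  6. access melon: HIT. Cache (LRU->MRU): [yak berry melon]
  7. access berry: HIT. Cache (LRU->MRU): [yak melon berry]
  8. access melon: HIT. Cache (LRU->MRU): [yak berry melon]
  9. access berry: HIT. Cache (LRU->MRU): [yak melon berry]
  10. access melon: HIT. Cache (LRU->MRU): [yak berry melon]
  11. access berry: HIT. Cache (LRU->MRU): [yak melon berry]
  12. access berry: HIT. Cache (LRU->MRU): [yak melon berry]
  13. access berry: HIT. Cache (LRU->MRU): [yak melon berry]
  14. access berry: HIT. Cache (LRU->MRU): [yak melon berry]
  15. access lime: MISS. Cache (LRU->MRU): [yak melon berry lime]
  16. access pear: MISS. Cache (LRU->MRU): [yak melon berry lime pear]
  17. access berry: HIT. Cache (LRU->MRU): [yak melon lime pear berry]
  18. access yak: HIT. Cache (LRU->MRU): [melon lime pear berry yak]
  19. access bee: MISS. Cache (LRU->MRU): [melon lime pear berry yak bee]
  20. access pear: HIT. Cache (LRU->MRU): [melon lime berry yak bee pear]
  21. access yak: HIT. Cache (LRU->MRU): [melon lime berry bee pear yak]
  22. access pear: HIT. Cache (LRU->MRU): [melon lime berry bee yak pear]
  23. access lemon: MISS. Cache (LRU->MRU): [melon lime berry bee yak pear lemon]
  24. access eel: MISS, evict melon. Cache (LRU->MRU): [lime berry bee yak pear lemon eel]
Total: 16 hits, 8 misses, 1 evictions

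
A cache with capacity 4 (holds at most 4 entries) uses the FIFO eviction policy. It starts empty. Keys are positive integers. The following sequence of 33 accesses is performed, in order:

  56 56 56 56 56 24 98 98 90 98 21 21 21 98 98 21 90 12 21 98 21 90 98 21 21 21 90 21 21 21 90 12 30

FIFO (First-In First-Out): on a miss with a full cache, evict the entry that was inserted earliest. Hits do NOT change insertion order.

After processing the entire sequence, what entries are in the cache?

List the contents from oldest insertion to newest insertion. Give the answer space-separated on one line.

Answer: 90 21 12 30

Derivation:
FIFO simulation (capacity=4):
  1. access 56: MISS. Cache (old->new): [56]
  2. access 56: HIT. Cache (old->new): [56]
  3. access 56: HIT. Cache (old->new): [56]
  4. access 56: HIT. Cache (old->new): [56]
  5. access 56: HIT. Cache (old->new): [56]
  6. access 24: MISS. Cache (old->new): [56 24]
  7. access 98: MISS. Cache (old->new): [56 24 98]
  8. access 98: HIT. Cache (old->new): [56 24 98]
  9. access 90: MISS. Cache (old->new): [56 24 98 90]
  10. access 98: HIT. Cache (old->new): [56 24 98 90]
  11. access 21: MISS, evict 56. Cache (old->new): [24 98 90 21]
  12. access 21: HIT. Cache (old->new): [24 98 90 21]
  13. access 21: HIT. Cache (old->new): [24 98 90 21]
  14. access 98: HIT. Cache (old->new): [24 98 90 21]
  15. access 98: HIT. Cache (old->new): [24 98 90 21]
  16. access 21: HIT. Cache (old->new): [24 98 90 21]
  17. access 90: HIT. Cache (old->new): [24 98 90 21]
  18. access 12: MISS, evict 24. Cache (old->new): [98 90 21 12]
  19. access 21: HIT. Cache (old->new): [98 90 21 12]
  20. access 98: HIT. Cache (old->new): [98 90 21 12]
  21. access 21: HIT. Cache (old->new): [98 90 21 12]
  22. access 90: HIT. Cache (old->new): [98 90 21 12]
  23. access 98: HIT. Cache (old->new): [98 90 21 12]
  24. access 21: HIT. Cache (old->new): [98 90 21 12]
  25. access 21: HIT. Cache (old->new): [98 90 21 12]
  26. access 21: HIT. Cache (old->new): [98 90 21 12]
  27. access 90: HIT. Cache (old->new): [98 90 21 12]
  28. access 21: HIT. Cache (old->new): [98 90 21 12]
  29. access 21: HIT. Cache (old->new): [98 90 21 12]
  30. access 21: HIT. Cache (old->new): [98 90 21 12]
  31. access 90: HIT. Cache (old->new): [98 90 21 12]
  32. access 12: HIT. Cache (old->new): [98 90 21 12]
  33. access 30: MISS, evict 98. Cache (old->new): [90 21 12 30]
Total: 26 hits, 7 misses, 3 evictions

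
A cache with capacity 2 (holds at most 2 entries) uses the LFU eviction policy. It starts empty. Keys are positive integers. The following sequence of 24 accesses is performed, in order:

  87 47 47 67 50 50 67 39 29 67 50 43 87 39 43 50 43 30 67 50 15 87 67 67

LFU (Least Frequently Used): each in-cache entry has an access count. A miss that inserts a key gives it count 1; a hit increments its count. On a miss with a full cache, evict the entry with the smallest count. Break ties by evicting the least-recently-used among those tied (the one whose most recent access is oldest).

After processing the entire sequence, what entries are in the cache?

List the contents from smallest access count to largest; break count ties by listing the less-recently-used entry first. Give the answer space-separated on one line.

Answer: 67 50

Derivation:
LFU simulation (capacity=2):
  1. access 87: MISS. Cache: [87(c=1)]
  2. access 47: MISS. Cache: [87(c=1) 47(c=1)]
  3. access 47: HIT, count now 2. Cache: [87(c=1) 47(c=2)]
  4. access 67: MISS, evict 87(c=1). Cache: [67(c=1) 47(c=2)]
  5. access 50: MISS, evict 67(c=1). Cache: [50(c=1) 47(c=2)]
  6. access 50: HIT, count now 2. Cache: [47(c=2) 50(c=2)]
  7. access 67: MISS, evict 47(c=2). Cache: [67(c=1) 50(c=2)]
  8. access 39: MISS, evict 67(c=1). Cache: [39(c=1) 50(c=2)]
  9. access 29: MISS, evict 39(c=1). Cache: [29(c=1) 50(c=2)]
  10. access 67: MISS, evict 29(c=1). Cache: [67(c=1) 50(c=2)]
  11. access 50: HIT, count now 3. Cache: [67(c=1) 50(c=3)]
  12. access 43: MISS, evict 67(c=1). Cache: [43(c=1) 50(c=3)]
  13. access 87: MISS, evict 43(c=1). Cache: [87(c=1) 50(c=3)]
  14. access 39: MISS, evict 87(c=1). Cache: [39(c=1) 50(c=3)]
  15. access 43: MISS, evict 39(c=1). Cache: [43(c=1) 50(c=3)]
  16. access 50: HIT, count now 4. Cache: [43(c=1) 50(c=4)]
  17. access 43: HIT, count now 2. Cache: [43(c=2) 50(c=4)]
  18. access 30: MISS, evict 43(c=2). Cache: [30(c=1) 50(c=4)]
  19. access 67: MISS, evict 30(c=1). Cache: [67(c=1) 50(c=4)]
  20. access 50: HIT, count now 5. Cache: [67(c=1) 50(c=5)]
  21. access 15: MISS, evict 67(c=1). Cache: [15(c=1) 50(c=5)]
  22. access 87: MISS, evict 15(c=1). Cache: [87(c=1) 50(c=5)]
  23. access 67: MISS, evict 87(c=1). Cache: [67(c=1) 50(c=5)]
  24. access 67: HIT, count now 2. Cache: [67(c=2) 50(c=5)]
Total: 7 hits, 17 misses, 15 evictions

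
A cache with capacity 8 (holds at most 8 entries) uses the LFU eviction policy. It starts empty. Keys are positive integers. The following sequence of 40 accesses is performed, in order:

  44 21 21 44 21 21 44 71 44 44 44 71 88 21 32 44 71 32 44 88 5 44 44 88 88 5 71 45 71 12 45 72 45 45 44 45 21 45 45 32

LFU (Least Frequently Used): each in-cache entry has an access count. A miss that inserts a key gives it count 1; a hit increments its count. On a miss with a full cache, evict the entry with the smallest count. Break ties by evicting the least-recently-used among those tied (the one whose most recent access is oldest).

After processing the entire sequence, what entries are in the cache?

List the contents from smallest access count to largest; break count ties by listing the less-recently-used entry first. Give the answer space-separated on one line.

LFU simulation (capacity=8):
  1. access 44: MISS. Cache: [44(c=1)]
  2. access 21: MISS. Cache: [44(c=1) 21(c=1)]
  3. access 21: HIT, count now 2. Cache: [44(c=1) 21(c=2)]
  4. access 44: HIT, count now 2. Cache: [21(c=2) 44(c=2)]
  5. access 21: HIT, count now 3. Cache: [44(c=2) 21(c=3)]
  6. access 21: HIT, count now 4. Cache: [44(c=2) 21(c=4)]
  7. access 44: HIT, count now 3. Cache: [44(c=3) 21(c=4)]
  8. access 71: MISS. Cache: [71(c=1) 44(c=3) 21(c=4)]
  9. access 44: HIT, count now 4. Cache: [71(c=1) 21(c=4) 44(c=4)]
  10. access 44: HIT, count now 5. Cache: [71(c=1) 21(c=4) 44(c=5)]
  11. access 44: HIT, count now 6. Cache: [71(c=1) 21(c=4) 44(c=6)]
  12. access 71: HIT, count now 2. Cache: [71(c=2) 21(c=4) 44(c=6)]
  13. access 88: MISS. Cache: [88(c=1) 71(c=2) 21(c=4) 44(c=6)]
  14. access 21: HIT, count now 5. Cache: [88(c=1) 71(c=2) 21(c=5) 44(c=6)]
  15. access 32: MISS. Cache: [88(c=1) 32(c=1) 71(c=2) 21(c=5) 44(c=6)]
  16. access 44: HIT, count now 7. Cache: [88(c=1) 32(c=1) 71(c=2) 21(c=5) 44(c=7)]
  17. access 71: HIT, count now 3. Cache: [88(c=1) 32(c=1) 71(c=3) 21(c=5) 44(c=7)]
  18. access 32: HIT, count now 2. Cache: [88(c=1) 32(c=2) 71(c=3) 21(c=5) 44(c=7)]
  19. access 44: HIT, count now 8. Cache: [88(c=1) 32(c=2) 71(c=3) 21(c=5) 44(c=8)]
  20. access 88: HIT, count now 2. Cache: [32(c=2) 88(c=2) 71(c=3) 21(c=5) 44(c=8)]
  21. access 5: MISS. Cache: [5(c=1) 32(c=2) 88(c=2) 71(c=3) 21(c=5) 44(c=8)]
  22. access 44: HIT, count now 9. Cache: [5(c=1) 32(c=2) 88(c=2) 71(c=3) 21(c=5) 44(c=9)]
  23. access 44: HIT, count now 10. Cache: [5(c=1) 32(c=2) 88(c=2) 71(c=3) 21(c=5) 44(c=10)]
  24. access 88: HIT, count now 3. Cache: [5(c=1) 32(c=2) 71(c=3) 88(c=3) 21(c=5) 44(c=10)]
  25. access 88: HIT, count now 4. Cache: [5(c=1) 32(c=2) 71(c=3) 88(c=4) 21(c=5) 44(c=10)]
  26. access 5: HIT, count now 2. Cache: [32(c=2) 5(c=2) 71(c=3) 88(c=4) 21(c=5) 44(c=10)]
  27. access 71: HIT, count now 4. Cache: [32(c=2) 5(c=2) 88(c=4) 71(c=4) 21(c=5) 44(c=10)]
  28. access 45: MISS. Cache: [45(c=1) 32(c=2) 5(c=2) 88(c=4) 71(c=4) 21(c=5) 44(c=10)]
  29. access 71: HIT, count now 5. Cache: [45(c=1) 32(c=2) 5(c=2) 88(c=4) 21(c=5) 71(c=5) 44(c=10)]
  30. access 12: MISS. Cache: [45(c=1) 12(c=1) 32(c=2) 5(c=2) 88(c=4) 21(c=5) 71(c=5) 44(c=10)]
  31. access 45: HIT, count now 2. Cache: [12(c=1) 32(c=2) 5(c=2) 45(c=2) 88(c=4) 21(c=5) 71(c=5) 44(c=10)]
  32. access 72: MISS, evict 12(c=1). Cache: [72(c=1) 32(c=2) 5(c=2) 45(c=2) 88(c=4) 21(c=5) 71(c=5) 44(c=10)]
  33. access 45: HIT, count now 3. Cache: [72(c=1) 32(c=2) 5(c=2) 45(c=3) 88(c=4) 21(c=5) 71(c=5) 44(c=10)]
  34. access 45: HIT, count now 4. Cache: [72(c=1) 32(c=2) 5(c=2) 88(c=4) 45(c=4) 21(c=5) 71(c=5) 44(c=10)]
  35. access 44: HIT, count now 11. Cache: [72(c=1) 32(c=2) 5(c=2) 88(c=4) 45(c=4) 21(c=5) 71(c=5) 44(c=11)]
  36. access 45: HIT, count now 5. Cache: [72(c=1) 32(c=2) 5(c=2) 88(c=4) 21(c=5) 71(c=5) 45(c=5) 44(c=11)]
  37. access 21: HIT, count now 6. Cache: [72(c=1) 32(c=2) 5(c=2) 88(c=4) 71(c=5) 45(c=5) 21(c=6) 44(c=11)]
  38. access 45: HIT, count now 6. Cache: [72(c=1) 32(c=2) 5(c=2) 88(c=4) 71(c=5) 21(c=6) 45(c=6) 44(c=11)]
  39. access 45: HIT, count now 7. Cache: [72(c=1) 32(c=2) 5(c=2) 88(c=4) 71(c=5) 21(c=6) 45(c=7) 44(c=11)]
  40. access 32: HIT, count now 3. Cache: [72(c=1) 5(c=2) 32(c=3) 88(c=4) 71(c=5) 21(c=6) 45(c=7) 44(c=11)]
Total: 31 hits, 9 misses, 1 evictions

Answer: 72 5 32 88 71 21 45 44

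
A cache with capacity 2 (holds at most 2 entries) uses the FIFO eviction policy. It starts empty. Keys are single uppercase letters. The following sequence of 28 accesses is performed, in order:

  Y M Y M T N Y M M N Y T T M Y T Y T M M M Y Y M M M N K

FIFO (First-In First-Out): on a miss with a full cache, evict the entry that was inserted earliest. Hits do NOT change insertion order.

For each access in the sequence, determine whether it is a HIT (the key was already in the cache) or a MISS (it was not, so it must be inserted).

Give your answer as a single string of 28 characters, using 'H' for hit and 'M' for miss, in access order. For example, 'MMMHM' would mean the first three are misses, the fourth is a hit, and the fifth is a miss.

Answer: MMHHMMMMHMMMHMMMHHMHHMHHHHMM

Derivation:
FIFO simulation (capacity=2):
  1. access Y: MISS. Cache (old->new): [Y]
  2. access M: MISS. Cache (old->new): [Y M]
  3. access Y: HIT. Cache (old->new): [Y M]
  4. access M: HIT. Cache (old->new): [Y M]
  5. access T: MISS, evict Y. Cache (old->new): [M T]
  6. access N: MISS, evict M. Cache (old->new): [T N]
  7. access Y: MISS, evict T. Cache (old->new): [N Y]
  8. access M: MISS, evict N. Cache (old->new): [Y M]
  9. access M: HIT. Cache (old->new): [Y M]
  10. access N: MISS, evict Y. Cache (old->new): [M N]
  11. access Y: MISS, evict M. Cache (old->new): [N Y]
  12. access T: MISS, evict N. Cache (old->new): [Y T]
  13. access T: HIT. Cache (old->new): [Y T]
  14. access M: MISS, evict Y. Cache (old->new): [T M]
  15. access Y: MISS, evict T. Cache (old->new): [M Y]
  16. access T: MISS, evict M. Cache (old->new): [Y T]
  17. access Y: HIT. Cache (old->new): [Y T]
  18. access T: HIT. Cache (old->new): [Y T]
  19. access M: MISS, evict Y. Cache (old->new): [T M]
  20. access M: HIT. Cache (old->new): [T M]
  21. access M: HIT. Cache (old->new): [T M]
  22. access Y: MISS, evict T. Cache (old->new): [M Y]
  23. access Y: HIT. Cache (old->new): [M Y]
  24. access M: HIT. Cache (old->new): [M Y]
  25. access M: HIT. Cache (old->new): [M Y]
  26. access M: HIT. Cache (old->new): [M Y]
  27. access N: MISS, evict M. Cache (old->new): [Y N]
  28. access K: MISS, evict Y. Cache (old->new): [N K]
Total: 12 hits, 16 misses, 14 evictions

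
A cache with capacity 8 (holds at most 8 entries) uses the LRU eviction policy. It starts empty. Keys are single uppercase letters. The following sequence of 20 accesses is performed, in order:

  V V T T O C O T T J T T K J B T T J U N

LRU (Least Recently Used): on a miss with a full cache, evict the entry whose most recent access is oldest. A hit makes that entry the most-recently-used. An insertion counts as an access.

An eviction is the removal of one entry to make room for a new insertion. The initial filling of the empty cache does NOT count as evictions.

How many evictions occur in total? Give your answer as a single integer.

LRU simulation (capacity=8):
  1. access V: MISS. Cache (LRU->MRU): [V]
  2. access V: HIT. Cache (LRU->MRU): [V]
  3. access T: MISS. Cache (LRU->MRU): [V T]
  4. access T: HIT. Cache (LRU->MRU): [V T]
  5. access O: MISS. Cache (LRU->MRU): [V T O]
  6. access C: MISS. Cache (LRU->MRU): [V T O C]
  7. access O: HIT. Cache (LRU->MRU): [V T C O]
  8. access T: HIT. Cache (LRU->MRU): [V C O T]
  9. access T: HIT. Cache (LRU->MRU): [V C O T]
  10. access J: MISS. Cache (LRU->MRU): [V C O T J]
  11. access T: HIT. Cache (LRU->MRU): [V C O J T]
  12. access T: HIT. Cache (LRU->MRU): [V C O J T]
  13. access K: MISS. Cache (LRU->MRU): [V C O J T K]
  14. access J: HIT. Cache (LRU->MRU): [V C O T K J]
  15. access B: MISS. Cache (LRU->MRU): [V C O T K J B]
  16. access T: HIT. Cache (LRU->MRU): [V C O K J B T]
  17. access T: HIT. Cache (LRU->MRU): [V C O K J B T]
  18. access J: HIT. Cache (LRU->MRU): [V C O K B T J]
  19. access U: MISS. Cache (LRU->MRU): [V C O K B T J U]
  20. access N: MISS, evict V. Cache (LRU->MRU): [C O K B T J U N]
Total: 11 hits, 9 misses, 1 evictions

Answer: 1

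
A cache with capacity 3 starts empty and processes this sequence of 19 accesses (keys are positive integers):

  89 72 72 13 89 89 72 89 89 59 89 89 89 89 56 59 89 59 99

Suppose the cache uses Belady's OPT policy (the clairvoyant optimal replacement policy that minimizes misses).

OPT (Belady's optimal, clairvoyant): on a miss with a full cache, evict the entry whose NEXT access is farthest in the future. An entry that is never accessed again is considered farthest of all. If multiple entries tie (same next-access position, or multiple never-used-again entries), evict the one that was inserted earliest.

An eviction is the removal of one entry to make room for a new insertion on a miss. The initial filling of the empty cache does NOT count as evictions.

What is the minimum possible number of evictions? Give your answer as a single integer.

Answer: 3

Derivation:
OPT (Belady) simulation (capacity=3):
  1. access 89: MISS. Cache: [89]
  2. access 72: MISS. Cache: [89 72]
  3. access 72: HIT. Next use of 72: step 7. Cache: [89 72]
  4. access 13: MISS. Cache: [89 72 13]
  5. access 89: HIT. Next use of 89: step 6. Cache: [89 72 13]
  6. access 89: HIT. Next use of 89: step 8. Cache: [89 72 13]
  7. access 72: HIT. Next use of 72: never. Cache: [89 72 13]
  8. access 89: HIT. Next use of 89: step 9. Cache: [89 72 13]
  9. access 89: HIT. Next use of 89: step 11. Cache: [89 72 13]
  10. access 59: MISS, evict 72 (next use: never). Cache: [89 13 59]
  11. access 89: HIT. Next use of 89: step 12. Cache: [89 13 59]
  12. access 89: HIT. Next use of 89: step 13. Cache: [89 13 59]
  13. access 89: HIT. Next use of 89: step 14. Cache: [89 13 59]
  14. access 89: HIT. Next use of 89: step 17. Cache: [89 13 59]
  15. access 56: MISS, evict 13 (next use: never). Cache: [89 59 56]
  16. access 59: HIT. Next use of 59: step 18. Cache: [89 59 56]
  17. access 89: HIT. Next use of 89: never. Cache: [89 59 56]
  18. access 59: HIT. Next use of 59: never. Cache: [89 59 56]
  19. access 99: MISS, evict 89 (next use: never). Cache: [59 56 99]
Total: 13 hits, 6 misses, 3 evictions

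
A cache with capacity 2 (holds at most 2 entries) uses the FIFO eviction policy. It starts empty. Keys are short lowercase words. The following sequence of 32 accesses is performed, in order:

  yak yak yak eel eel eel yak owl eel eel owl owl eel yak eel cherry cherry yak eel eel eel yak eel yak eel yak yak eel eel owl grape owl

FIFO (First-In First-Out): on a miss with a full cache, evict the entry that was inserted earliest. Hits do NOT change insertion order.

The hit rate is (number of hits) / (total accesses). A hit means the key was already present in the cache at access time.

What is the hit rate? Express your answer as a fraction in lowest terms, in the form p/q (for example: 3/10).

FIFO simulation (capacity=2):
  1. access yak: MISS. Cache (old->new): [yak]
  2. access yak: HIT. Cache (old->new): [yak]
  3. access yak: HIT. Cache (old->new): [yak]
  4. access eel: MISS. Cache (old->new): [yak eel]
  5. access eel: HIT. Cache (old->new): [yak eel]
  6. access eel: HIT. Cache (old->new): [yak eel]
  7. access yak: HIT. Cache (old->new): [yak eel]
  8. access owl: MISS, evict yak. Cache (old->new): [eel owl]
  9. access eel: HIT. Cache (old->new): [eel owl]
  10. access eel: HIT. Cache (old->new): [eel owl]
  11. access owl: HIT. Cache (old->new): [eel owl]
  12. access owl: HIT. Cache (old->new): [eel owl]
  13. access eel: HIT. Cache (old->new): [eel owl]
  14. access yak: MISS, evict eel. Cache (old->new): [owl yak]
  15. access eel: MISS, evict owl. Cache (old->new): [yak eel]
  16. access cherry: MISS, evict yak. Cache (old->new): [eel cherry]
  17. access cherry: HIT. Cache (old->new): [eel cherry]
  18. access yak: MISS, evict eel. Cache (old->new): [cherry yak]
  19. access eel: MISS, evict cherry. Cache (old->new): [yak eel]
  20. access eel: HIT. Cache (old->new): [yak eel]
  21. access eel: HIT. Cache (old->new): [yak eel]
  22. access yak: HIT. Cache (old->new): [yak eel]
  23. access eel: HIT. Cache (old->new): [yak eel]
  24. access yak: HIT. Cache (old->new): [yak eel]
  25. access eel: HIT. Cache (old->new): [yak eel]
  26. access yak: HIT. Cache (old->new): [yak eel]
  27. access yak: HIT. Cache (old->new): [yak eel]
  28. access eel: HIT. Cache (old->new): [yak eel]
  29. access eel: HIT. Cache (old->new): [yak eel]
  30. access owl: MISS, evict yak. Cache (old->new): [eel owl]
  31. access grape: MISS, evict eel. Cache (old->new): [owl grape]
  32. access owl: HIT. Cache (old->new): [owl grape]
Total: 22 hits, 10 misses, 8 evictions

Hit rate = 22/32 = 11/16

Answer: 11/16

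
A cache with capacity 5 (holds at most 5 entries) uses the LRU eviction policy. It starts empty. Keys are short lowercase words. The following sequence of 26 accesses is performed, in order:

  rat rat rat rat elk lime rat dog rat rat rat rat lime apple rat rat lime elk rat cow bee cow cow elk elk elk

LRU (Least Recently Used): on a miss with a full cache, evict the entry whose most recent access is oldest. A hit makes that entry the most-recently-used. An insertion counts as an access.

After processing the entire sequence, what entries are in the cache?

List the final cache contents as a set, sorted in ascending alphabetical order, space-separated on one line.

Answer: bee cow elk lime rat

Derivation:
LRU simulation (capacity=5):
  1. access rat: MISS. Cache (LRU->MRU): [rat]
  2. access rat: HIT. Cache (LRU->MRU): [rat]
  3. access rat: HIT. Cache (LRU->MRU): [rat]
  4. access rat: HIT. Cache (LRU->MRU): [rat]
  5. access elk: MISS. Cache (LRU->MRU): [rat elk]
  6. access lime: MISS. Cache (LRU->MRU): [rat elk lime]
  7. access rat: HIT. Cache (LRU->MRU): [elk lime rat]
  8. access dog: MISS. Cache (LRU->MRU): [elk lime rat dog]
  9. access rat: HIT. Cache (LRU->MRU): [elk lime dog rat]
  10. access rat: HIT. Cache (LRU->MRU): [elk lime dog rat]
  11. access rat: HIT. Cache (LRU->MRU): [elk lime dog rat]
  12. access rat: HIT. Cache (LRU->MRU): [elk lime dog rat]
  13. access lime: HIT. Cache (LRU->MRU): [elk dog rat lime]
  14. access apple: MISS. Cache (LRU->MRU): [elk dog rat lime apple]
  15. access rat: HIT. Cache (LRU->MRU): [elk dog lime apple rat]
  16. access rat: HIT. Cache (LRU->MRU): [elk dog lime apple rat]
  17. access lime: HIT. Cache (LRU->MRU): [elk dog apple rat lime]
  18. access elk: HIT. Cache (LRU->MRU): [dog apple rat lime elk]
  19. access rat: HIT. Cache (LRU->MRU): [dog apple lime elk rat]
  20. access cow: MISS, evict dog. Cache (LRU->MRU): [apple lime elk rat cow]
  21. access bee: MISS, evict apple. Cache (LRU->MRU): [lime elk rat cow bee]
  22. access cow: HIT. Cache (LRU->MRU): [lime elk rat bee cow]
  23. access cow: HIT. Cache (LRU->MRU): [lime elk rat bee cow]
  24. access elk: HIT. Cache (LRU->MRU): [lime rat bee cow elk]
  25. access elk: HIT. Cache (LRU->MRU): [lime rat bee cow elk]
  26. access elk: HIT. Cache (LRU->MRU): [lime rat bee cow elk]
Total: 19 hits, 7 misses, 2 evictions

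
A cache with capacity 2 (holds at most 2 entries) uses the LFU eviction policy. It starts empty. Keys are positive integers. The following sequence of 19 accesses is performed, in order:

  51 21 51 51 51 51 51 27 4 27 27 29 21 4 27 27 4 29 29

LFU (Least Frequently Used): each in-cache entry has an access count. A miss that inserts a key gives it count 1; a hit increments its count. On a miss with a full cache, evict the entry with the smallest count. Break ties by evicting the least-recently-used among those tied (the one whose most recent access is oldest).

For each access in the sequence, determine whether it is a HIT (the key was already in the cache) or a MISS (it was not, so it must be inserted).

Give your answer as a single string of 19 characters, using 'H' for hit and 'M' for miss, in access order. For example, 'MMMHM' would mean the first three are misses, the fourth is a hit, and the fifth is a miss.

Answer: MMHHHHHMMMHMMMMHMMH

Derivation:
LFU simulation (capacity=2):
  1. access 51: MISS. Cache: [51(c=1)]
  2. access 21: MISS. Cache: [51(c=1) 21(c=1)]
  3. access 51: HIT, count now 2. Cache: [21(c=1) 51(c=2)]
  4. access 51: HIT, count now 3. Cache: [21(c=1) 51(c=3)]
  5. access 51: HIT, count now 4. Cache: [21(c=1) 51(c=4)]
  6. access 51: HIT, count now 5. Cache: [21(c=1) 51(c=5)]
  7. access 51: HIT, count now 6. Cache: [21(c=1) 51(c=6)]
  8. access 27: MISS, evict 21(c=1). Cache: [27(c=1) 51(c=6)]
  9. access 4: MISS, evict 27(c=1). Cache: [4(c=1) 51(c=6)]
  10. access 27: MISS, evict 4(c=1). Cache: [27(c=1) 51(c=6)]
  11. access 27: HIT, count now 2. Cache: [27(c=2) 51(c=6)]
  12. access 29: MISS, evict 27(c=2). Cache: [29(c=1) 51(c=6)]
  13. access 21: MISS, evict 29(c=1). Cache: [21(c=1) 51(c=6)]
  14. access 4: MISS, evict 21(c=1). Cache: [4(c=1) 51(c=6)]
  15. access 27: MISS, evict 4(c=1). Cache: [27(c=1) 51(c=6)]
  16. access 27: HIT, count now 2. Cache: [27(c=2) 51(c=6)]
  17. access 4: MISS, evict 27(c=2). Cache: [4(c=1) 51(c=6)]
  18. access 29: MISS, evict 4(c=1). Cache: [29(c=1) 51(c=6)]
  19. access 29: HIT, count now 2. Cache: [29(c=2) 51(c=6)]
Total: 8 hits, 11 misses, 9 evictions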